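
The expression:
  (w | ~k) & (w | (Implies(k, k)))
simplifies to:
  w | ~k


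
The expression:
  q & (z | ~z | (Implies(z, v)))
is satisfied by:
  {q: True}


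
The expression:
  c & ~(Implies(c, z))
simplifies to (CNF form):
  c & ~z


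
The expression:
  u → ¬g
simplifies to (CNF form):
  ¬g ∨ ¬u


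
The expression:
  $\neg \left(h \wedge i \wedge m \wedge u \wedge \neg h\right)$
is always true.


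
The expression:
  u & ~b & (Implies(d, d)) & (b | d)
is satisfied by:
  {u: True, d: True, b: False}


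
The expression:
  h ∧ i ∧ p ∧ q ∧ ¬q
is never true.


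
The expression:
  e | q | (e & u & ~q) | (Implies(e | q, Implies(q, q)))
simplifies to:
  True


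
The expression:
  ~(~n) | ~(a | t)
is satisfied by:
  {n: True, a: False, t: False}
  {n: True, t: True, a: False}
  {n: True, a: True, t: False}
  {n: True, t: True, a: True}
  {t: False, a: False, n: False}


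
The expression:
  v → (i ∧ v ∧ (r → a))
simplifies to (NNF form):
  (a ∧ i) ∨ (i ∧ ¬r) ∨ ¬v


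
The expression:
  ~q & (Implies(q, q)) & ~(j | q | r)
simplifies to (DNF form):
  ~j & ~q & ~r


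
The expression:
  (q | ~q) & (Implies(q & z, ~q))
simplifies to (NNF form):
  ~q | ~z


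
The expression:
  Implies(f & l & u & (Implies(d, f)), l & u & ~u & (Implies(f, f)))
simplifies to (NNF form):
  ~f | ~l | ~u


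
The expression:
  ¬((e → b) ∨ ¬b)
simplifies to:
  False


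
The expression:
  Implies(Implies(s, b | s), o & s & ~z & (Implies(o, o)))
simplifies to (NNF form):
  o & s & ~z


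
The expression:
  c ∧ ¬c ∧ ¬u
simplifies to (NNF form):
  False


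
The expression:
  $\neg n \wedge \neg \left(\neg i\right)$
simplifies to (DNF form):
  $i \wedge \neg n$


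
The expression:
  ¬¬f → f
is always true.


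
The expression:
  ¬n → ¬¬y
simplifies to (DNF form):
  n ∨ y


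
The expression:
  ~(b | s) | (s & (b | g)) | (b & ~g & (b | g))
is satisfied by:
  {b: False, g: False, s: False}
  {g: True, b: False, s: False}
  {s: True, g: True, b: False}
  {b: True, s: False, g: False}
  {s: True, b: True, g: False}
  {s: True, g: True, b: True}


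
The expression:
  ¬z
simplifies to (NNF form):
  ¬z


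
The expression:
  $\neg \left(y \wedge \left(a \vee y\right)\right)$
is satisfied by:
  {y: False}


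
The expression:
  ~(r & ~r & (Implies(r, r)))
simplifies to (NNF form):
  True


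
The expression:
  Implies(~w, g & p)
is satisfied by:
  {g: True, w: True, p: True}
  {g: True, w: True, p: False}
  {w: True, p: True, g: False}
  {w: True, p: False, g: False}
  {g: True, p: True, w: False}


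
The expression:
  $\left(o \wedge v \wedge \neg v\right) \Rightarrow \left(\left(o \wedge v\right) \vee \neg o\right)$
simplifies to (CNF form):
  $\text{True}$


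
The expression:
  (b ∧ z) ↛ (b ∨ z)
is never true.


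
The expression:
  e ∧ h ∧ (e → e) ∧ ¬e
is never true.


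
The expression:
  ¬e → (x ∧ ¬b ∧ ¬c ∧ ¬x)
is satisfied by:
  {e: True}


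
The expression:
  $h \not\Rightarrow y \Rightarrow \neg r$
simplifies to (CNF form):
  $y \vee \neg h \vee \neg r$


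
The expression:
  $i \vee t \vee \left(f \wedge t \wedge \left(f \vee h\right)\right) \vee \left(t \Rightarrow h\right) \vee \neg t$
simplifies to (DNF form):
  $\text{True}$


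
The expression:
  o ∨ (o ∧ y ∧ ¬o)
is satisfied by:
  {o: True}


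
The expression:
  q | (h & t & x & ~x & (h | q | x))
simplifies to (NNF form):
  q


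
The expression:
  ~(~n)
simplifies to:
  n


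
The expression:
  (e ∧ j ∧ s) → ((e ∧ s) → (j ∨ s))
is always true.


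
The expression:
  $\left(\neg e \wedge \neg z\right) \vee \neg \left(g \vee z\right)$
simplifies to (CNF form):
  $\neg z \wedge \left(\neg e \vee \neg g\right)$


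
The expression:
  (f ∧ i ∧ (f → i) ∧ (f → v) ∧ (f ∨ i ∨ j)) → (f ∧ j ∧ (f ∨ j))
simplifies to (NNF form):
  j ∨ ¬f ∨ ¬i ∨ ¬v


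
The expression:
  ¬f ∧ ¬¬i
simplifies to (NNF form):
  i ∧ ¬f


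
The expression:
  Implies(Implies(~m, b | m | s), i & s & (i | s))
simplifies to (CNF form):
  (i | ~s) & (s | ~b) & (s | ~m)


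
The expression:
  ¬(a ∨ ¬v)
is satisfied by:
  {v: True, a: False}


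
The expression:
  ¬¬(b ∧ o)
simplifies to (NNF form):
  b ∧ o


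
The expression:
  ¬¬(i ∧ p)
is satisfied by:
  {i: True, p: True}


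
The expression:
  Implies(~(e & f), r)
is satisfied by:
  {r: True, e: True, f: True}
  {r: True, e: True, f: False}
  {r: True, f: True, e: False}
  {r: True, f: False, e: False}
  {e: True, f: True, r: False}


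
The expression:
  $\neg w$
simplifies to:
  $\neg w$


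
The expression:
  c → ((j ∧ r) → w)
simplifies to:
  w ∨ ¬c ∨ ¬j ∨ ¬r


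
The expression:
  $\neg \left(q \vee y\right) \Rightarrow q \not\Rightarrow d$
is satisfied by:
  {y: True, q: True}
  {y: True, q: False}
  {q: True, y: False}


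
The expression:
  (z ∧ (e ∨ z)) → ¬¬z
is always true.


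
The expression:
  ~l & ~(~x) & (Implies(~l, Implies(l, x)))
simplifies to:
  x & ~l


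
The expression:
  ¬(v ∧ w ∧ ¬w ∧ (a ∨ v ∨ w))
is always true.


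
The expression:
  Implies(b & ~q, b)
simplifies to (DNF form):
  True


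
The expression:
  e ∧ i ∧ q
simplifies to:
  e ∧ i ∧ q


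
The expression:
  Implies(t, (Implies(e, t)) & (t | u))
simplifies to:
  True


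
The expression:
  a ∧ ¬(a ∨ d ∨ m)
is never true.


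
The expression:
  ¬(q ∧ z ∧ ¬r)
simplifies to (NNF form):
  r ∨ ¬q ∨ ¬z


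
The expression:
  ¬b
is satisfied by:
  {b: False}


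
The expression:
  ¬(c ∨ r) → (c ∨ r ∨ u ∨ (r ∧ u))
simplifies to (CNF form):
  c ∨ r ∨ u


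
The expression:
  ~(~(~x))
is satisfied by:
  {x: False}


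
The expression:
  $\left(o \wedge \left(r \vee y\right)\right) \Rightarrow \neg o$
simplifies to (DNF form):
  $\left(\neg r \wedge \neg y\right) \vee \neg o$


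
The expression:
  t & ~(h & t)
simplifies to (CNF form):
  t & ~h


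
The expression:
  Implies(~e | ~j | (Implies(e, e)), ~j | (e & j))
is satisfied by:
  {e: True, j: False}
  {j: False, e: False}
  {j: True, e: True}


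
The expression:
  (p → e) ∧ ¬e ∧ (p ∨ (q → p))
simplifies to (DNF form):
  ¬e ∧ ¬p ∧ ¬q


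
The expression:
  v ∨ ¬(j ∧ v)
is always true.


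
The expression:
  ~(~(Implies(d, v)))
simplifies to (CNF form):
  v | ~d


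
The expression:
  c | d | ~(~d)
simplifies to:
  c | d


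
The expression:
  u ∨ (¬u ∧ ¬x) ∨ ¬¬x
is always true.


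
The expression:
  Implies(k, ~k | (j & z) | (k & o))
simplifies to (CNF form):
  (j | o | ~k) & (o | z | ~k)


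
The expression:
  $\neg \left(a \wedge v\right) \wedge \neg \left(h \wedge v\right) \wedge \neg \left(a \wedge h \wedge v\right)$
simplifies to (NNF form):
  $\left(\neg a \wedge \neg h\right) \vee \neg v$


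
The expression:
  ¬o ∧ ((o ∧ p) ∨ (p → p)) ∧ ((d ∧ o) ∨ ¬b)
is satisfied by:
  {o: False, b: False}


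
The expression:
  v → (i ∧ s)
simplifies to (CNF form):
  (i ∨ ¬v) ∧ (s ∨ ¬v)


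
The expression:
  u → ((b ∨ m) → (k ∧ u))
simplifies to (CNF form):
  (k ∨ ¬b ∨ ¬u) ∧ (k ∨ ¬m ∨ ¬u)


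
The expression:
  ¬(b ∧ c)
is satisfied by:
  {c: False, b: False}
  {b: True, c: False}
  {c: True, b: False}


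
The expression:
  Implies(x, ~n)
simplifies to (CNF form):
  ~n | ~x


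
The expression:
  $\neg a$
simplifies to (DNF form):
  $\neg a$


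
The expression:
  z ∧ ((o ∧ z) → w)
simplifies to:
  z ∧ (w ∨ ¬o)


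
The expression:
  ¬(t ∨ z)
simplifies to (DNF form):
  ¬t ∧ ¬z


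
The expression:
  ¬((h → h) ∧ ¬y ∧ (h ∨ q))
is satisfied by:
  {y: True, h: False, q: False}
  {y: True, q: True, h: False}
  {y: True, h: True, q: False}
  {y: True, q: True, h: True}
  {q: False, h: False, y: False}


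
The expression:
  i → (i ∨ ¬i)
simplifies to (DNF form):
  True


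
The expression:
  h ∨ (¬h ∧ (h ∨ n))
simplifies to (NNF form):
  h ∨ n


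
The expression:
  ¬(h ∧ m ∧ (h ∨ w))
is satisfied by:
  {h: False, m: False}
  {m: True, h: False}
  {h: True, m: False}


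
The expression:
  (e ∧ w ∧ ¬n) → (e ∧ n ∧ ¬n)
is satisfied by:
  {n: True, w: False, e: False}
  {w: False, e: False, n: False}
  {n: True, e: True, w: False}
  {e: True, w: False, n: False}
  {n: True, w: True, e: False}
  {w: True, n: False, e: False}
  {n: True, e: True, w: True}


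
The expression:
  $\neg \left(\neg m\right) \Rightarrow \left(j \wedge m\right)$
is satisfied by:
  {j: True, m: False}
  {m: False, j: False}
  {m: True, j: True}


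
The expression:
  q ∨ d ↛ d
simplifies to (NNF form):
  q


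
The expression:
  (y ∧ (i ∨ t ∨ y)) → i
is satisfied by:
  {i: True, y: False}
  {y: False, i: False}
  {y: True, i: True}


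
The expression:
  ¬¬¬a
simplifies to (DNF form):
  ¬a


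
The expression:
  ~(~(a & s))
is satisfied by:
  {a: True, s: True}


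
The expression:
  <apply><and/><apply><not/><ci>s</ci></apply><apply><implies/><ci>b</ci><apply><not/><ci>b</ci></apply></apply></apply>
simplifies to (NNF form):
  <apply><and/><apply><not/><ci>b</ci></apply><apply><not/><ci>s</ci></apply></apply>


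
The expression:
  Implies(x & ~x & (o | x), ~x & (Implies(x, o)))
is always true.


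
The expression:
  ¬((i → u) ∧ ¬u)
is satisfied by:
  {i: True, u: True}
  {i: True, u: False}
  {u: True, i: False}


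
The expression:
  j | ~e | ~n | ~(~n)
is always true.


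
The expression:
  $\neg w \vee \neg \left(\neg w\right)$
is always true.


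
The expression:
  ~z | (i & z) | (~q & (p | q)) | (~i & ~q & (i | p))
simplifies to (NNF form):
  i | ~z | (p & ~q)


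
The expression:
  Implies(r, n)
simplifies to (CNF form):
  n | ~r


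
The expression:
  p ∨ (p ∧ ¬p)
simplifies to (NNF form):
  p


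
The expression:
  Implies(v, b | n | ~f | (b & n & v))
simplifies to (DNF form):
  b | n | ~f | ~v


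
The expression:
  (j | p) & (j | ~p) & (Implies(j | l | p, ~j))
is never true.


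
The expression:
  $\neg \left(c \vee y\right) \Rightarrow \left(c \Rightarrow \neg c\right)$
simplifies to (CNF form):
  $\text{True}$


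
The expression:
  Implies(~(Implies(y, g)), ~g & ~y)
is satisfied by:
  {g: True, y: False}
  {y: False, g: False}
  {y: True, g: True}


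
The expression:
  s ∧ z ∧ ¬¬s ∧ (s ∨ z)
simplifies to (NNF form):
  s ∧ z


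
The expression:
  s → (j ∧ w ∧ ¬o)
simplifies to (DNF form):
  (j ∧ w ∧ ¬o) ∨ ¬s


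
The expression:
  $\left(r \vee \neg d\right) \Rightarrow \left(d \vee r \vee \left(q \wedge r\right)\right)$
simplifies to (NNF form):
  $d \vee r$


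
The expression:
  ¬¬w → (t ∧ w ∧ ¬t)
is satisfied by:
  {w: False}


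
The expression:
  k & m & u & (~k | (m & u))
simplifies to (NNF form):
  k & m & u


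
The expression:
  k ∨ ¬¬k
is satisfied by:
  {k: True}


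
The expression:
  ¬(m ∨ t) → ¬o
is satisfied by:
  {t: True, m: True, o: False}
  {t: True, o: False, m: False}
  {m: True, o: False, t: False}
  {m: False, o: False, t: False}
  {t: True, m: True, o: True}
  {t: True, o: True, m: False}
  {m: True, o: True, t: False}


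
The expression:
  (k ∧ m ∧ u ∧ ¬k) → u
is always true.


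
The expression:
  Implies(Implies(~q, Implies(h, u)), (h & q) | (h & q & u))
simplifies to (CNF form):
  h & (q | ~u)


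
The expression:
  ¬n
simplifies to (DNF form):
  ¬n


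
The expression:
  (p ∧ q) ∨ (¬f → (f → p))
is always true.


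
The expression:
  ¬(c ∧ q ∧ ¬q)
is always true.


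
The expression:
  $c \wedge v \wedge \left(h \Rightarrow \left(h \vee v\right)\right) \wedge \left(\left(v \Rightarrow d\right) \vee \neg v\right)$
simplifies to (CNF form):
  $c \wedge d \wedge v$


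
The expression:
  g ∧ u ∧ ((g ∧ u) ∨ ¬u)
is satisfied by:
  {u: True, g: True}


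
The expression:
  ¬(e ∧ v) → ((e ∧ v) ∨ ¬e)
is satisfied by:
  {v: True, e: False}
  {e: False, v: False}
  {e: True, v: True}


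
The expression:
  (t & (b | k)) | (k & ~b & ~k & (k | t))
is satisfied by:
  {t: True, b: True, k: True}
  {t: True, b: True, k: False}
  {t: True, k: True, b: False}


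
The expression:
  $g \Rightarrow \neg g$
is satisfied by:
  {g: False}


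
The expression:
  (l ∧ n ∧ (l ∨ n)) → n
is always true.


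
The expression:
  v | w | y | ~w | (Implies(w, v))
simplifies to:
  True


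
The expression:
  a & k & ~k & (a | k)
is never true.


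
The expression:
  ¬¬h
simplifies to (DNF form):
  h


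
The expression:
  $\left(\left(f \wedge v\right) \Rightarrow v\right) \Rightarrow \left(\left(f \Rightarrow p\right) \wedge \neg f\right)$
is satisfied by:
  {f: False}


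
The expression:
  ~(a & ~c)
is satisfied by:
  {c: True, a: False}
  {a: False, c: False}
  {a: True, c: True}


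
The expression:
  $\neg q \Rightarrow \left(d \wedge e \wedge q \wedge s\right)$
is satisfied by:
  {q: True}


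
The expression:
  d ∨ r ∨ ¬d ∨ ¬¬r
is always true.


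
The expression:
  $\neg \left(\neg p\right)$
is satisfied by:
  {p: True}


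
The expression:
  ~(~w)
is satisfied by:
  {w: True}


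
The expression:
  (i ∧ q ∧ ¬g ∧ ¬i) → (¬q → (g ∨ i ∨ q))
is always true.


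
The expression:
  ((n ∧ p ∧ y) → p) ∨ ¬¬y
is always true.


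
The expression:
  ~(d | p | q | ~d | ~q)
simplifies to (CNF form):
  False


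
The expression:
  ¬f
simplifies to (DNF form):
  ¬f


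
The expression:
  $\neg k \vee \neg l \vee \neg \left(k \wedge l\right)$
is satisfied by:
  {l: False, k: False}
  {k: True, l: False}
  {l: True, k: False}


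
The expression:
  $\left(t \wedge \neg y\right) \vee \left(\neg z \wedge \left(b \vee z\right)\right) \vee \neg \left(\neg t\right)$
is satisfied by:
  {b: True, t: True, z: False}
  {t: True, z: False, b: False}
  {b: True, t: True, z: True}
  {t: True, z: True, b: False}
  {b: True, z: False, t: False}


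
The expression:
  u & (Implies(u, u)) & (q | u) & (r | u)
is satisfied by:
  {u: True}


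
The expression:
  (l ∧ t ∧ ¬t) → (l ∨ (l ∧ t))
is always true.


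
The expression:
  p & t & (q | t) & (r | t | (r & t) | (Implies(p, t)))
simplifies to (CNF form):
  p & t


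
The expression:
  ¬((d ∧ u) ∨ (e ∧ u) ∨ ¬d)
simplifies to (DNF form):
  d ∧ ¬u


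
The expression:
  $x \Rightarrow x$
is always true.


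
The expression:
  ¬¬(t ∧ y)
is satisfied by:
  {t: True, y: True}


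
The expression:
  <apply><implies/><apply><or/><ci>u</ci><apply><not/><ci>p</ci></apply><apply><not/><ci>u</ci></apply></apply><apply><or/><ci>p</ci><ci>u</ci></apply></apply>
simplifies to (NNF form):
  <apply><or/><ci>p</ci><ci>u</ci></apply>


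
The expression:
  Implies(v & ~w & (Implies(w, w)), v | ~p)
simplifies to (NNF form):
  True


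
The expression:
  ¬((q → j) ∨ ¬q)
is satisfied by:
  {q: True, j: False}


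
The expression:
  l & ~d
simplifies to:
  l & ~d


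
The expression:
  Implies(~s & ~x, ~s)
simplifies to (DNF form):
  True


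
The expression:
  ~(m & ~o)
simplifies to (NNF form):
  o | ~m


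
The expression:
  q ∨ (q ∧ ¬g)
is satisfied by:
  {q: True}


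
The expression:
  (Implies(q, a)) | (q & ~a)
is always true.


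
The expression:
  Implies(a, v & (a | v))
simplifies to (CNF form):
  v | ~a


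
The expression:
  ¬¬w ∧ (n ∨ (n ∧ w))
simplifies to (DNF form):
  n ∧ w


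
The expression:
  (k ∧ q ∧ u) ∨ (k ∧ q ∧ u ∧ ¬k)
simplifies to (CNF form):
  k ∧ q ∧ u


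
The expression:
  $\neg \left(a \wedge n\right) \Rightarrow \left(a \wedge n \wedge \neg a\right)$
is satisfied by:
  {a: True, n: True}


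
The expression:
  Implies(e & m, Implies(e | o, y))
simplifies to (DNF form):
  y | ~e | ~m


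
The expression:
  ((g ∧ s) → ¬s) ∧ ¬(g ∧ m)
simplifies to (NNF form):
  (¬m ∧ ¬s) ∨ ¬g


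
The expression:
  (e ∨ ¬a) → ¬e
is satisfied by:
  {e: False}


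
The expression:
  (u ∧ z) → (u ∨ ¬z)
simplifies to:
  True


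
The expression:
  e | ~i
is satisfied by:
  {e: True, i: False}
  {i: False, e: False}
  {i: True, e: True}


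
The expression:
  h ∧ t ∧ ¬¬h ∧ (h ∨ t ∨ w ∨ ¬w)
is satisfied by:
  {t: True, h: True}


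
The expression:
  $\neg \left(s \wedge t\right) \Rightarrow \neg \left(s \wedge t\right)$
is always true.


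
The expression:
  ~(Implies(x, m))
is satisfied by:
  {x: True, m: False}


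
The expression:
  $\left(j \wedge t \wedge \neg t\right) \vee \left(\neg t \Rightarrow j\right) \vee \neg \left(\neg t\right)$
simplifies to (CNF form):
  $j \vee t$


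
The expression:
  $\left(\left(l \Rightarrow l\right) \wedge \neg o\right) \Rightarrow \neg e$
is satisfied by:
  {o: True, e: False}
  {e: False, o: False}
  {e: True, o: True}


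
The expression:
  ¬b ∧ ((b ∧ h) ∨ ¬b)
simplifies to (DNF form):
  ¬b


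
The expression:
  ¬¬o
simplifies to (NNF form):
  o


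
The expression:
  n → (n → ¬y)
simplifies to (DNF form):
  ¬n ∨ ¬y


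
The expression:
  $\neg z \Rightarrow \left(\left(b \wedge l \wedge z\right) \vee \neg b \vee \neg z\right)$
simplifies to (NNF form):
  $\text{True}$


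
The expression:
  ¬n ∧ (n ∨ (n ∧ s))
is never true.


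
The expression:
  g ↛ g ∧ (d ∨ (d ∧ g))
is never true.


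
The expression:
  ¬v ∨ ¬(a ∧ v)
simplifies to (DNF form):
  ¬a ∨ ¬v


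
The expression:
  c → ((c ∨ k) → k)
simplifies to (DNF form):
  k ∨ ¬c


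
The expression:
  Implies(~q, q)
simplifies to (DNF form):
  q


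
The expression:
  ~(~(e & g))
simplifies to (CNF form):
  e & g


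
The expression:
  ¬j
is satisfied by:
  {j: False}


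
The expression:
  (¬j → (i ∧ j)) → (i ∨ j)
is always true.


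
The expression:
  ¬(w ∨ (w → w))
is never true.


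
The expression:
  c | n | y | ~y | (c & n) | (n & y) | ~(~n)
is always true.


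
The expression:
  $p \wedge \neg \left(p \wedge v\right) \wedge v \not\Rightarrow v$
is never true.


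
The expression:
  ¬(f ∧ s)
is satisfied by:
  {s: False, f: False}
  {f: True, s: False}
  {s: True, f: False}


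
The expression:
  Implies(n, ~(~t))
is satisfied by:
  {t: True, n: False}
  {n: False, t: False}
  {n: True, t: True}


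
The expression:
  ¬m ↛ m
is always true.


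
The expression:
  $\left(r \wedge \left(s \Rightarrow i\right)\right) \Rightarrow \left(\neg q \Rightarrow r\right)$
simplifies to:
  $\text{True}$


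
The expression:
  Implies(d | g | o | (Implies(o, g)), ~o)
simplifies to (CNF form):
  ~o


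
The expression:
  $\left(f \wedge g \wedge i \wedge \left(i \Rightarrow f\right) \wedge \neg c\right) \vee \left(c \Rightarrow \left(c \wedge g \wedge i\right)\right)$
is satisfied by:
  {i: True, g: True, c: False}
  {i: True, g: False, c: False}
  {g: True, i: False, c: False}
  {i: False, g: False, c: False}
  {i: True, c: True, g: True}


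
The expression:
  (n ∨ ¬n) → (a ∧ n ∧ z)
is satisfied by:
  {a: True, z: True, n: True}


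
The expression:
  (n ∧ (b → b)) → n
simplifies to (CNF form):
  True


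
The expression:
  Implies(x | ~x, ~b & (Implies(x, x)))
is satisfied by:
  {b: False}


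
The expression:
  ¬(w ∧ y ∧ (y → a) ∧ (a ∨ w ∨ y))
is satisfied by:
  {w: False, y: False, a: False}
  {a: True, w: False, y: False}
  {y: True, w: False, a: False}
  {a: True, y: True, w: False}
  {w: True, a: False, y: False}
  {a: True, w: True, y: False}
  {y: True, w: True, a: False}


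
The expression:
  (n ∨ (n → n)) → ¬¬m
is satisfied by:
  {m: True}


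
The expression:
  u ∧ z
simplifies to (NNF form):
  u ∧ z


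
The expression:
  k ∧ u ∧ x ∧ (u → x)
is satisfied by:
  {u: True, x: True, k: True}


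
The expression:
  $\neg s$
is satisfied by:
  {s: False}


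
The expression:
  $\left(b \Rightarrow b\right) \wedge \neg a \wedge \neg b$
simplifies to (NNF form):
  $\neg a \wedge \neg b$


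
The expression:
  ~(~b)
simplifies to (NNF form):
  b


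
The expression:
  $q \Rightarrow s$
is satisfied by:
  {s: True, q: False}
  {q: False, s: False}
  {q: True, s: True}


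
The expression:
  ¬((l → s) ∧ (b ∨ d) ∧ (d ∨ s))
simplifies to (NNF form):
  (l ∧ ¬s) ∨ (¬b ∧ ¬d) ∨ (¬d ∧ ¬s)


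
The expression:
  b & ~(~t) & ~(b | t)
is never true.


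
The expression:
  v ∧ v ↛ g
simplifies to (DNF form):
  v ∧ ¬g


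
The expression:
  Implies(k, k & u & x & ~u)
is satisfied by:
  {k: False}


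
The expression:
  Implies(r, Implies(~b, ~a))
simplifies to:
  b | ~a | ~r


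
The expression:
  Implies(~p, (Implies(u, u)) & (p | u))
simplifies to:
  p | u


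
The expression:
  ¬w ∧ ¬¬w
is never true.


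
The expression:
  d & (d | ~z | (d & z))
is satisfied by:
  {d: True}


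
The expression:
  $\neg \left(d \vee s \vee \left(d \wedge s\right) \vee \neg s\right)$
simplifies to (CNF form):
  $\text{False}$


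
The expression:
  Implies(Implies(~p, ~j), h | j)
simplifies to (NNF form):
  h | j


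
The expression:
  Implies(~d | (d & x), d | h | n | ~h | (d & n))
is always true.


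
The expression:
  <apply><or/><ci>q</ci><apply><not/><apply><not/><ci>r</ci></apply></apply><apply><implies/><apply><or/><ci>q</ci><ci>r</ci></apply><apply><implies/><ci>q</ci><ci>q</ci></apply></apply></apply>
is always true.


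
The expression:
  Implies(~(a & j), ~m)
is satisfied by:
  {j: True, a: True, m: False}
  {j: True, a: False, m: False}
  {a: True, j: False, m: False}
  {j: False, a: False, m: False}
  {m: True, j: True, a: True}


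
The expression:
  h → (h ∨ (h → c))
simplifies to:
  True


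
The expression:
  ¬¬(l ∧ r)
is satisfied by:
  {r: True, l: True}


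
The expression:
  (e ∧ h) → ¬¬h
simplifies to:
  True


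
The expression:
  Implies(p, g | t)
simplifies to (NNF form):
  g | t | ~p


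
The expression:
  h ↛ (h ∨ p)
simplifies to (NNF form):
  False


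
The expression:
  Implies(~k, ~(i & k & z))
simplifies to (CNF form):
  True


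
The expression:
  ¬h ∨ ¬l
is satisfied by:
  {l: False, h: False}
  {h: True, l: False}
  {l: True, h: False}


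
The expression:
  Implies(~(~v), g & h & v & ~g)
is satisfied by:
  {v: False}


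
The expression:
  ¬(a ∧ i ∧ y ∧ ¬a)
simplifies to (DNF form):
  True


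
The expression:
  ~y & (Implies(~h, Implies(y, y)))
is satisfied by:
  {y: False}


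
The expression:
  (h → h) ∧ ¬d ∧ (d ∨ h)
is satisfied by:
  {h: True, d: False}


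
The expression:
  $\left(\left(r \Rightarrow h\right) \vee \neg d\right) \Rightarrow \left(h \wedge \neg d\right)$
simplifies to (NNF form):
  $\left(d \vee h\right) \wedge \left(h \vee r\right) \wedge \left(\neg d \vee \neg h\right)$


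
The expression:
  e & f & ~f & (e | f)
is never true.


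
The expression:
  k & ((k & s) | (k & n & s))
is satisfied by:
  {s: True, k: True}


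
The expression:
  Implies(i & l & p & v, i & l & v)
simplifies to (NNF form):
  True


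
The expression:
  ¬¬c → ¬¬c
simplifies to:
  True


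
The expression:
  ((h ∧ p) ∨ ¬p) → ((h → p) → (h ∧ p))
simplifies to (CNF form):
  h ∨ p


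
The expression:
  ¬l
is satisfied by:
  {l: False}


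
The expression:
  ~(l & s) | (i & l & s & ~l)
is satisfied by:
  {l: False, s: False}
  {s: True, l: False}
  {l: True, s: False}


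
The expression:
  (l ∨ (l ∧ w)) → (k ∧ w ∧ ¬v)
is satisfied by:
  {k: True, w: True, v: False, l: False}
  {k: True, w: False, v: False, l: False}
  {w: True, k: False, v: False, l: False}
  {k: False, w: False, v: False, l: False}
  {k: True, v: True, w: True, l: False}
  {k: True, v: True, w: False, l: False}
  {v: True, w: True, k: False, l: False}
  {v: True, k: False, w: False, l: False}
  {k: True, l: True, v: False, w: True}


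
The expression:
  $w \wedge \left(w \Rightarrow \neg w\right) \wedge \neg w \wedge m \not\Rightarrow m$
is never true.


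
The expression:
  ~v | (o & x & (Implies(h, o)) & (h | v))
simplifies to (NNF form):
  ~v | (o & x)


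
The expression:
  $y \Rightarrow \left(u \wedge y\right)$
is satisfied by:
  {u: True, y: False}
  {y: False, u: False}
  {y: True, u: True}


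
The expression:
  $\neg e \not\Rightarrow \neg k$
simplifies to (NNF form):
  $k \wedge \neg e$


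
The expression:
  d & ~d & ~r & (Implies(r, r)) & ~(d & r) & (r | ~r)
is never true.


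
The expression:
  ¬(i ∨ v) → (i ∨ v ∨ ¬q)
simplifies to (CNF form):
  i ∨ v ∨ ¬q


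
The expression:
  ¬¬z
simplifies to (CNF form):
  z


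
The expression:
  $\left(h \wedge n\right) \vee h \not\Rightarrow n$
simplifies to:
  $h$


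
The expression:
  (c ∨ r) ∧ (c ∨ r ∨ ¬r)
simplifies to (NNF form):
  c ∨ r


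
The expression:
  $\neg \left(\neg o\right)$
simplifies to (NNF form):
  $o$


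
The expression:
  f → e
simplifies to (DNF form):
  e ∨ ¬f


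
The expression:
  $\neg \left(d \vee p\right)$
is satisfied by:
  {d: False, p: False}


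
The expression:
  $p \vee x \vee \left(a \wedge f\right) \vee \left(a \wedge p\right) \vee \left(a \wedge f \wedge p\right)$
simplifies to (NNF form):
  $p \vee x \vee \left(a \wedge f\right)$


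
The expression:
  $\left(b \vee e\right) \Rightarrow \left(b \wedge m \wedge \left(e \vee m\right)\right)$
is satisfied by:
  {m: True, b: False, e: False}
  {b: False, e: False, m: False}
  {m: True, b: True, e: False}
  {m: True, e: True, b: True}


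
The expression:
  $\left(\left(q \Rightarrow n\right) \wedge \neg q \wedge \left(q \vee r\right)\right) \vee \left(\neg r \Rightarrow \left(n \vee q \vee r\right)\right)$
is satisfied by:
  {r: True, n: True, q: True}
  {r: True, n: True, q: False}
  {r: True, q: True, n: False}
  {r: True, q: False, n: False}
  {n: True, q: True, r: False}
  {n: True, q: False, r: False}
  {q: True, n: False, r: False}


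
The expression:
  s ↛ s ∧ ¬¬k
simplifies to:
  False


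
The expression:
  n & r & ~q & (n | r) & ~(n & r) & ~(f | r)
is never true.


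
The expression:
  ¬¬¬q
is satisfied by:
  {q: False}


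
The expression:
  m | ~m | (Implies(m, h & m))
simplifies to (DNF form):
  True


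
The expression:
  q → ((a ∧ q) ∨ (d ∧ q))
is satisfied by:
  {a: True, d: True, q: False}
  {a: True, q: False, d: False}
  {d: True, q: False, a: False}
  {d: False, q: False, a: False}
  {a: True, d: True, q: True}
  {a: True, q: True, d: False}
  {d: True, q: True, a: False}


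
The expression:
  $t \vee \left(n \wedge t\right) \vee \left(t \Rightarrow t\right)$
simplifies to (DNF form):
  $\text{True}$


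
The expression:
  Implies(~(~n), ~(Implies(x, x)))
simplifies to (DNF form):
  ~n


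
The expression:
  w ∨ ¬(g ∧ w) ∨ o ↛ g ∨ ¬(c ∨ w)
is always true.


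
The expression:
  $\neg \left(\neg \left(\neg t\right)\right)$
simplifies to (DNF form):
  $\neg t$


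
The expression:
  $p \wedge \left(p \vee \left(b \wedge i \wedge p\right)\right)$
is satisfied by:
  {p: True}


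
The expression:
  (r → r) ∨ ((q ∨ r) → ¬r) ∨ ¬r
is always true.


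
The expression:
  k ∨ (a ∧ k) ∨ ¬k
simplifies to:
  True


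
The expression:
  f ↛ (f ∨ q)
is never true.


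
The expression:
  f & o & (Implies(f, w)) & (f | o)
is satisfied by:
  {f: True, w: True, o: True}


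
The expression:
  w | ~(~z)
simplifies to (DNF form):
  w | z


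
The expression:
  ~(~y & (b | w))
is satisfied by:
  {y: True, b: False, w: False}
  {y: True, w: True, b: False}
  {y: True, b: True, w: False}
  {y: True, w: True, b: True}
  {w: False, b: False, y: False}


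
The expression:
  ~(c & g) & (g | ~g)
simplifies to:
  ~c | ~g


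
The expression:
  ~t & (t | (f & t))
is never true.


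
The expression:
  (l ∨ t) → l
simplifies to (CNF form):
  l ∨ ¬t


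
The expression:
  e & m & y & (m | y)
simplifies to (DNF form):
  e & m & y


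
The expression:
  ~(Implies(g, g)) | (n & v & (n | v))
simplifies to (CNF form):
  n & v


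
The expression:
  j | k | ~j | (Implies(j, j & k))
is always true.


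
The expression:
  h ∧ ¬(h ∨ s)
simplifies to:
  False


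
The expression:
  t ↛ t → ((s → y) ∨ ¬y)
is always true.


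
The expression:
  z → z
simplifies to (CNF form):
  True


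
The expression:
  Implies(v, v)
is always true.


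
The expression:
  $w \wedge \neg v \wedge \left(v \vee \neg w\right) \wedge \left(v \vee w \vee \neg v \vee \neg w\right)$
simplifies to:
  $\text{False}$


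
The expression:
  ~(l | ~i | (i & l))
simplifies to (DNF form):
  i & ~l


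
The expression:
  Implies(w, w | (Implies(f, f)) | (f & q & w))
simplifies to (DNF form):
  True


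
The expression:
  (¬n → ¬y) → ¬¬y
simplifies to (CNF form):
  y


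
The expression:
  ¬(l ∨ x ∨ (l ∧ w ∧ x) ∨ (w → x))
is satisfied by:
  {w: True, x: False, l: False}


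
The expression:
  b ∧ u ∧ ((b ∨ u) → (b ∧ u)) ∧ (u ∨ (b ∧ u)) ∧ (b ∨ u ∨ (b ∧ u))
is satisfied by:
  {u: True, b: True}


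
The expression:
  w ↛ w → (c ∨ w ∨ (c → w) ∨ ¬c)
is always true.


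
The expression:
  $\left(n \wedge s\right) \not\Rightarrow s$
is never true.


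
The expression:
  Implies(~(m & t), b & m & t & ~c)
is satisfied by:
  {t: True, m: True}


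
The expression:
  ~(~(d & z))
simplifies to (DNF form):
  d & z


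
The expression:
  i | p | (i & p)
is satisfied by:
  {i: True, p: True}
  {i: True, p: False}
  {p: True, i: False}


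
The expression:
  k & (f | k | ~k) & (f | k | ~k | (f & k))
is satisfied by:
  {k: True}


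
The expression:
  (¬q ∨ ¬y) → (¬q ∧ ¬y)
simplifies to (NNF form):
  (q ∧ y) ∨ (¬q ∧ ¬y)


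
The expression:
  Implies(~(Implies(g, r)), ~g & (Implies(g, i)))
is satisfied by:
  {r: True, g: False}
  {g: False, r: False}
  {g: True, r: True}


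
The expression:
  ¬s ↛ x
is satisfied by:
  {x: True, s: False}
  {s: False, x: False}
  {s: True, x: True}


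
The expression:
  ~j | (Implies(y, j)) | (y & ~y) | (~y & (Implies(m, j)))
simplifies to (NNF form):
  True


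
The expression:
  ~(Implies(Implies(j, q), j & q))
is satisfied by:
  {j: False}


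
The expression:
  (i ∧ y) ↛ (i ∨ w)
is never true.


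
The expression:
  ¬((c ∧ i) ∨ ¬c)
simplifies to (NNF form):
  c ∧ ¬i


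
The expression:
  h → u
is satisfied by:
  {u: True, h: False}
  {h: False, u: False}
  {h: True, u: True}


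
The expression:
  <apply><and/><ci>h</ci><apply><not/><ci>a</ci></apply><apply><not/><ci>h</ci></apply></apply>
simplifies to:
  <false/>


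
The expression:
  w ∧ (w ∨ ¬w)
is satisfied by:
  {w: True}


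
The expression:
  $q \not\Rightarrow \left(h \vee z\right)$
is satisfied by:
  {q: True, h: False, z: False}


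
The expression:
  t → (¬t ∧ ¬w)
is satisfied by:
  {t: False}


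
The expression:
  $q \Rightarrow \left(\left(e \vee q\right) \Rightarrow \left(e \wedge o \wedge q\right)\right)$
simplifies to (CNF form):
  $\left(e \vee \neg q\right) \wedge \left(o \vee \neg q\right)$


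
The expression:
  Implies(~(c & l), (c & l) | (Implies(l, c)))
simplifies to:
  c | ~l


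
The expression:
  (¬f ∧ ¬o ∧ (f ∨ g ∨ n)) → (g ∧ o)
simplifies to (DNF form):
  f ∨ o ∨ (¬g ∧ ¬n)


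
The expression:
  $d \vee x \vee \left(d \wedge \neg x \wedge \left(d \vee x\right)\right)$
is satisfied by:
  {x: True, d: True}
  {x: True, d: False}
  {d: True, x: False}


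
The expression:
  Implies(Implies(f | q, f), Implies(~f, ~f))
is always true.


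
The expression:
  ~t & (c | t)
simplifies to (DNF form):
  c & ~t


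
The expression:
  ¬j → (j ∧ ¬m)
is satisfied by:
  {j: True}


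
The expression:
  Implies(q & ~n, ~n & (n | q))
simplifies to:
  True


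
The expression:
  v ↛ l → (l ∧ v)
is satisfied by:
  {l: True, v: False}
  {v: False, l: False}
  {v: True, l: True}


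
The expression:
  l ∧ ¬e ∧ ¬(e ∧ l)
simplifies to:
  l ∧ ¬e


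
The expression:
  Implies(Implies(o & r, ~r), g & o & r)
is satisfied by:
  {r: True, o: True}


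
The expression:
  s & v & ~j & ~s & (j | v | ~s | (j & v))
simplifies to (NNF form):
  False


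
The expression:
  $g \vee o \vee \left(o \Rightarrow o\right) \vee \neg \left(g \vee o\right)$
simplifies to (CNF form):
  $\text{True}$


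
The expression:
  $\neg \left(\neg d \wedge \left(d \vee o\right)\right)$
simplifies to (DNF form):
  $d \vee \neg o$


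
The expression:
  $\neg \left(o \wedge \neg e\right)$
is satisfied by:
  {e: True, o: False}
  {o: False, e: False}
  {o: True, e: True}


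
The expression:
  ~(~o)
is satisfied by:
  {o: True}


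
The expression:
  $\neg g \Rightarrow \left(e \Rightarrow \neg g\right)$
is always true.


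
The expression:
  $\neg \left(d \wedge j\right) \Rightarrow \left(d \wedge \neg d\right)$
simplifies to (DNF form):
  $d \wedge j$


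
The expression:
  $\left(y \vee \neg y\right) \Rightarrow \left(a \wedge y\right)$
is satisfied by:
  {a: True, y: True}


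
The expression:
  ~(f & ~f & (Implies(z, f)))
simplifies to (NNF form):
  True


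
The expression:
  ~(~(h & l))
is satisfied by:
  {h: True, l: True}


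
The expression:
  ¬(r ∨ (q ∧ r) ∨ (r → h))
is never true.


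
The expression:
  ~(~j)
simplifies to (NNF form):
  j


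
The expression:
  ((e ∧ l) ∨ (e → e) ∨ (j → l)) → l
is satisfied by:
  {l: True}


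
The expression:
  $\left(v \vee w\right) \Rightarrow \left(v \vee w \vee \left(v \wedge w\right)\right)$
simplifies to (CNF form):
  $\text{True}$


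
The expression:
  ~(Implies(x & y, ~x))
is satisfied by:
  {x: True, y: True}


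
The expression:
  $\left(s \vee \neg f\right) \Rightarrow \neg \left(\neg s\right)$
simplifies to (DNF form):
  $f \vee s$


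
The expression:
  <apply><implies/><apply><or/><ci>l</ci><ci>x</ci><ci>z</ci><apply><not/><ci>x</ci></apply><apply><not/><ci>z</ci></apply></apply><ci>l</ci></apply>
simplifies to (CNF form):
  <ci>l</ci>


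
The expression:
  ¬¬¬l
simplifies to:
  ¬l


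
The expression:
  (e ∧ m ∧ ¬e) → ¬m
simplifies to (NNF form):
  True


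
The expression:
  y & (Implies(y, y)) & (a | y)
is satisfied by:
  {y: True}


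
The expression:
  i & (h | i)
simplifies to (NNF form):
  i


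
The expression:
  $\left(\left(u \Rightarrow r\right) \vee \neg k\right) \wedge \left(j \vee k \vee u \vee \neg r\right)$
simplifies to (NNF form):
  $\left(j \wedge \neg k\right) \vee \left(k \wedge \neg u\right) \vee \left(r \wedge u\right) \vee \left(\neg k \wedge \neg r\right)$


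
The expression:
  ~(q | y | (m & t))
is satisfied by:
  {q: False, y: False, m: False, t: False}
  {t: True, q: False, y: False, m: False}
  {m: True, q: False, y: False, t: False}


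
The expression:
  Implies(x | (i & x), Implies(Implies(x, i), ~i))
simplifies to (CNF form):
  ~i | ~x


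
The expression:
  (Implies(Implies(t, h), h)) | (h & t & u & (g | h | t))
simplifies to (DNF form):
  h | t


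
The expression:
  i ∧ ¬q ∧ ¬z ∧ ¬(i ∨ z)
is never true.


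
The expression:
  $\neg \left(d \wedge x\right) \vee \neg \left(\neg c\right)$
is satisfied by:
  {c: True, d: False, x: False}
  {c: False, d: False, x: False}
  {x: True, c: True, d: False}
  {x: True, c: False, d: False}
  {d: True, c: True, x: False}
  {d: True, c: False, x: False}
  {d: True, x: True, c: True}


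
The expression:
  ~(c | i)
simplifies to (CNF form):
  ~c & ~i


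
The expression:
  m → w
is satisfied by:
  {w: True, m: False}
  {m: False, w: False}
  {m: True, w: True}


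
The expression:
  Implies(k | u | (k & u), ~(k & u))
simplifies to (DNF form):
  ~k | ~u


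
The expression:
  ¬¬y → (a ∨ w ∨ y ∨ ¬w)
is always true.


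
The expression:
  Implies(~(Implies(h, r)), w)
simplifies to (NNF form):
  r | w | ~h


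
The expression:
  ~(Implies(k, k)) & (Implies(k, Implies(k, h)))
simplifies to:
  False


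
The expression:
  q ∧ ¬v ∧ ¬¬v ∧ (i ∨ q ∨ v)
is never true.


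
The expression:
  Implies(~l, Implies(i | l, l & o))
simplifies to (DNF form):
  l | ~i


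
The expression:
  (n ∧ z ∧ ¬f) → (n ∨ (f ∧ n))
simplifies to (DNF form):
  True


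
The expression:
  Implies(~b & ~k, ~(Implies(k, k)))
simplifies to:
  b | k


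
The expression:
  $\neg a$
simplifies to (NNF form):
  $\neg a$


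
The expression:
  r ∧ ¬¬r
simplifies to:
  r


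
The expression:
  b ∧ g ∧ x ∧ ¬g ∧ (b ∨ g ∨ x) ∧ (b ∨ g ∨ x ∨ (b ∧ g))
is never true.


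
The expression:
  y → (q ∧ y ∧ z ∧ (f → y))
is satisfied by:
  {z: True, q: True, y: False}
  {z: True, q: False, y: False}
  {q: True, z: False, y: False}
  {z: False, q: False, y: False}
  {y: True, z: True, q: True}


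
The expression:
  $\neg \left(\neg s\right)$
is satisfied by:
  {s: True}


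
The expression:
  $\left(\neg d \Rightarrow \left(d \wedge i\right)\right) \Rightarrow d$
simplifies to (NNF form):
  $\text{True}$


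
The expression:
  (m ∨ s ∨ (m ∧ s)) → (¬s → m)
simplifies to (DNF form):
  True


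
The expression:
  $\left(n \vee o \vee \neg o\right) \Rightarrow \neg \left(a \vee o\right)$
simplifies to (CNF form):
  $\neg a \wedge \neg o$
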